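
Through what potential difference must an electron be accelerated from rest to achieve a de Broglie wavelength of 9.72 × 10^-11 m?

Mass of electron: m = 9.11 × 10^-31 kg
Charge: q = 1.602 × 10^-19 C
159 V

From λ = h/√(2mqV), we solve for V:

λ² = h²/(2mqV)
V = h²/(2mqλ²)
V = (6.626 × 10^-34 J·s)² / (2 × 9.11 × 10^-31 kg × 1.602 × 10^-19 C × (9.72 × 10^-11 m)²)
V = 159 V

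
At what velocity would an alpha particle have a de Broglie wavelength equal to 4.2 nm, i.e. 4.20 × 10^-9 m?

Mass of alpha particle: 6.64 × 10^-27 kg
2.38 × 10^1 m/s

From λ = h/(mv), solve for v:

v = h/(mλ)
v = (6.626 × 10^-34 J·s) / (6.64 × 10^-27 kg × 4.20 × 10^-9 m)
v = 2.38 × 10^1 m/s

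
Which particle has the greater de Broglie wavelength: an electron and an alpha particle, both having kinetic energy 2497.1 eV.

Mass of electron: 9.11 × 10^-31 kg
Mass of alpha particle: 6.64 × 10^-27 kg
The electron has the longer wavelength.

Using λ = h/√(2mKE):

For electron: λ₁ = h/√(2m₁KE) = 2.45 × 10^-11 m
For alpha particle: λ₂ = h/√(2m₂KE) = 2.87 × 10^-13 m

Since λ ∝ 1/√m at constant kinetic energy, the lighter particle has the longer wavelength.

The electron has the longer de Broglie wavelength.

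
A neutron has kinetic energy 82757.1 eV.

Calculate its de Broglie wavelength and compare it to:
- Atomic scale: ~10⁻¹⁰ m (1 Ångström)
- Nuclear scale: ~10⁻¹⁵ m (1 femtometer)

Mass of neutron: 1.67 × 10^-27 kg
λ = 9.96 × 10^-14 m, which is between nuclear and atomic scales.

Using λ = h/√(2mKE):

KE = 82757.1 eV = 1.326 × 10^-14 J

λ = h/√(2mKE)
λ = (6.626 × 10^-34 J·s) / √(2 × 1.67 × 10^-27 kg × 1.326 × 10^-14 J)
λ = 9.96 × 10^-14 m

Comparison:
- Atomic scale (10⁻¹⁰ m): λ is 0.001× this size
- Nuclear scale (10⁻¹⁵ m): λ is 1e+02× this size

The wavelength is between nuclear and atomic scales.

This wavelength is appropriate for probing atomic structure but too large for nuclear physics experiments.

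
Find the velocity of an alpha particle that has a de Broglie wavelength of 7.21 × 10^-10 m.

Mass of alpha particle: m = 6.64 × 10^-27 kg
1.38 × 10^2 m/s

From the de Broglie relation λ = h/(mv), we solve for v:

v = h/(mλ)
v = (6.626 × 10^-34 J·s) / (6.64 × 10^-27 kg × 7.21 × 10^-10 m)
v = 1.38 × 10^2 m/s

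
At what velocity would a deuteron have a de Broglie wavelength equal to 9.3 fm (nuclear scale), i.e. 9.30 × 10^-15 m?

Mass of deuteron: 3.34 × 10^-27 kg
2.13 × 10^7 m/s

From λ = h/(mv), solve for v:

v = h/(mλ)
v = (6.626 × 10^-34 J·s) / (3.34 × 10^-27 kg × 9.30 × 10^-15 m)
v = 2.13 × 10^7 m/s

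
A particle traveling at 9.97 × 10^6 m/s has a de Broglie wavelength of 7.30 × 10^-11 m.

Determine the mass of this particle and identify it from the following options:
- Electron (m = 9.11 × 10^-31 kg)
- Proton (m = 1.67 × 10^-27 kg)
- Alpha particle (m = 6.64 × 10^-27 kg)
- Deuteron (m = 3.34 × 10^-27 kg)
The particle is an electron.

From λ = h/(mv), solve for mass:

m = h/(λv)
m = (6.626 × 10^-34 J·s) / (7.30 × 10^-11 m × 9.97 × 10^6 m/s)
m = 9.10 × 10^-31 kg

Comparing with the listed masses, this is closest to an electron.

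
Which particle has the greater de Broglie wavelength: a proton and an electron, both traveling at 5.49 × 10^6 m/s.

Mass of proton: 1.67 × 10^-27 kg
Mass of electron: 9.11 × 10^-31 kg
The electron has the longer wavelength.

Using λ = h/(mv), since both particles have the same velocity, the wavelength depends only on mass.

For proton: λ₁ = h/(m₁v) = 7.23 × 10^-14 m
For electron: λ₂ = h/(m₂v) = 1.32 × 10^-10 m

Since λ ∝ 1/m at constant velocity, the lighter particle has the longer wavelength.

The electron has the longer de Broglie wavelength.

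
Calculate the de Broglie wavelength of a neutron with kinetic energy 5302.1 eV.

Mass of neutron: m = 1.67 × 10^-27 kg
3.93 × 10^-13 m

Using λ = h/√(2mKE):

First convert KE to Joules: KE = 5302.1 eV = 8.495 × 10^-16 J

λ = h/√(2mKE)
λ = (6.626 × 10^-34 J·s) / √(2 × 1.67 × 10^-27 kg × 8.495 × 10^-16 J)
λ = 3.93 × 10^-13 m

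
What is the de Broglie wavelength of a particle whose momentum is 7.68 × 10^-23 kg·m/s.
8.63 × 10^-12 m

Using the de Broglie relation λ = h/p:

λ = h/p
λ = (6.626 × 10^-34 J·s) / (7.68 × 10^-23 kg·m/s)
λ = 8.63 × 10^-12 m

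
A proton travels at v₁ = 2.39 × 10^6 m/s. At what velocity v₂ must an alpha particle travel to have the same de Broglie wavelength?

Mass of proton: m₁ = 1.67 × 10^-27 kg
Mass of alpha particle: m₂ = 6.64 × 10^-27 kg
v₂ = 6.01 × 10^5 m/s

For equal de Broglie wavelengths: λ₁ = λ₂

h/(m₁v₁) = h/(m₂v₂)
m₁v₁ = m₂v₂
v₂ = v₁ · (m₁/m₂)

v₂ = 2.39 × 10^6 m/s × (1.67 × 10^-27 kg / 6.64 × 10^-27 kg)
v₂ = 6.01 × 10^5 m/s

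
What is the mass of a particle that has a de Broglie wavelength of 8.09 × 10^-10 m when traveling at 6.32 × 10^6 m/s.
1.30 × 10^-31 kg

From the de Broglie relation λ = h/(mv), we solve for m:

m = h/(λv)
m = (6.626 × 10^-34 J·s) / (8.09 × 10^-10 m × 6.32 × 10^6 m/s)
m = 1.30 × 10^-31 kg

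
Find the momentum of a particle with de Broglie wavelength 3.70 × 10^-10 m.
1.79 × 10^-24 kg·m/s

From the de Broglie relation λ = h/p, we solve for p:

p = h/λ
p = (6.626 × 10^-34 J·s) / (3.70 × 10^-10 m)
p = 1.79 × 10^-24 kg·m/s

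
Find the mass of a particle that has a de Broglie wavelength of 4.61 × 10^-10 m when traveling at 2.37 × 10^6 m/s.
6.06 × 10^-31 kg

From the de Broglie relation λ = h/(mv), we solve for m:

m = h/(λv)
m = (6.626 × 10^-34 J·s) / (4.61 × 10^-10 m × 2.37 × 10^6 m/s)
m = 6.06 × 10^-31 kg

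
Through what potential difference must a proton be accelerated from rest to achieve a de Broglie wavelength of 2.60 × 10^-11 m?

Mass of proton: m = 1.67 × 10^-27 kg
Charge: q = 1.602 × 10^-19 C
1.21 V

From λ = h/√(2mqV), we solve for V:

λ² = h²/(2mqV)
V = h²/(2mqλ²)
V = (6.626 × 10^-34 J·s)² / (2 × 1.67 × 10^-27 kg × 1.602 × 10^-19 C × (2.60 × 10^-11 m)²)
V = 1.21 V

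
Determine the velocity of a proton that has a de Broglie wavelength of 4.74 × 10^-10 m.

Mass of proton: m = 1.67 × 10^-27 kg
8.37 × 10^2 m/s

From the de Broglie relation λ = h/(mv), we solve for v:

v = h/(mλ)
v = (6.626 × 10^-34 J·s) / (1.67 × 10^-27 kg × 4.74 × 10^-10 m)
v = 8.37 × 10^2 m/s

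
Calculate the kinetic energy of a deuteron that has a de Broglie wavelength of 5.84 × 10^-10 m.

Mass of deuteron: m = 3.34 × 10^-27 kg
1.93 × 10^-22 J (or 1.20 × 10^-3 eV)

From λ = h/√(2mKE), we solve for KE:

λ² = h²/(2mKE)
KE = h²/(2mλ²)
KE = (6.626 × 10^-34 J·s)² / (2 × 3.34 × 10^-27 kg × (5.84 × 10^-10 m)²)
KE = 1.93 × 10^-22 J
KE = 1.20 × 10^-3 eV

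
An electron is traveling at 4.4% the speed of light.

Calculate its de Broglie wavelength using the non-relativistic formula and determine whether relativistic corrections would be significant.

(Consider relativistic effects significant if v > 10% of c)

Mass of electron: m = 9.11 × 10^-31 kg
No, relativistic corrections are not needed.

Using the non-relativistic de Broglie formula λ = h/(mv):

v = 4.4% × c = 1.319 × 10^7 m/s

λ = h/(mv)
λ = (6.626 × 10^-34 J·s) / (9.11 × 10^-31 kg × 1.319 × 10^7 m/s)
λ = 5.51 × 10^-11 m

Since v = 4.4% of c < 10% of c, relativistic corrections are NOT significant and this non-relativistic result is a good approximation.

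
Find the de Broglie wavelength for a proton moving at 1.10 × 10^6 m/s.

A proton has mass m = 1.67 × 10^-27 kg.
3.61 × 10^-13 m

Using the de Broglie relation λ = h/(mv):

λ = h/(mv)
λ = (6.626 × 10^-34 J·s) / (1.67 × 10^-27 kg × 1.10 × 10^6 m/s)
λ = 3.61 × 10^-13 m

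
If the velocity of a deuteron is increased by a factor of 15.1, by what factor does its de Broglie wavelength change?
The wavelength decreases by a factor of 15.1.

From λ = h/(mv), the wavelength is inversely proportional to velocity:

λ ∝ 1/v

If v → 15.1v, then λ → λ/15.1

When velocity is increased by a factor of 15.1, the wavelength decreases by a factor of 15.1.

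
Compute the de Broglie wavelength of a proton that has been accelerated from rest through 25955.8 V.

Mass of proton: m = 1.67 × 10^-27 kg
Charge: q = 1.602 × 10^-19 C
1.78 × 10^-13 m

When a particle is accelerated through voltage V, it gains kinetic energy KE = qV.

The de Broglie wavelength is then λ = h/√(2mqV):

λ = h/√(2mqV)
λ = (6.626 × 10^-34 J·s) / √(2 × 1.67 × 10^-27 kg × 1.602 × 10^-19 C × 25955.8 V)
λ = 1.78 × 10^-13 m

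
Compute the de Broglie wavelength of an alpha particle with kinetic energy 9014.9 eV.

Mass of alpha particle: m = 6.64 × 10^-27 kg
1.51 × 10^-13 m

Using λ = h/√(2mKE):

First convert KE to Joules: KE = 9014.9 eV = 1.444 × 10^-15 J

λ = h/√(2mKE)
λ = (6.626 × 10^-34 J·s) / √(2 × 6.64 × 10^-27 kg × 1.444 × 10^-15 J)
λ = 1.51 × 10^-13 m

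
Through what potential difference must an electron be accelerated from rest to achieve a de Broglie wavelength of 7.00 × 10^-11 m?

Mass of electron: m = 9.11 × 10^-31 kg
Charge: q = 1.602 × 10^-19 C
307 V

From λ = h/√(2mqV), we solve for V:

λ² = h²/(2mqV)
V = h²/(2mqλ²)
V = (6.626 × 10^-34 J·s)² / (2 × 9.11 × 10^-31 kg × 1.602 × 10^-19 C × (7.00 × 10^-11 m)²)
V = 307 V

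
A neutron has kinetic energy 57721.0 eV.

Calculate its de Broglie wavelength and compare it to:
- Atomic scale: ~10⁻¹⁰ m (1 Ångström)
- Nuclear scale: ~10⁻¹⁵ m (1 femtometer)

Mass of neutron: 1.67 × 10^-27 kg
λ = 1.19 × 10^-13 m, which is between nuclear and atomic scales.

Using λ = h/√(2mKE):

KE = 57721.0 eV = 9.248 × 10^-15 J

λ = h/√(2mKE)
λ = (6.626 × 10^-34 J·s) / √(2 × 1.67 × 10^-27 kg × 9.248 × 10^-15 J)
λ = 1.19 × 10^-13 m

Comparison:
- Atomic scale (10⁻¹⁰ m): λ is 0.0012× this size
- Nuclear scale (10⁻¹⁵ m): λ is 1.2e+02× this size

The wavelength is between nuclear and atomic scales.

This wavelength is appropriate for probing atomic structure but too large for nuclear physics experiments.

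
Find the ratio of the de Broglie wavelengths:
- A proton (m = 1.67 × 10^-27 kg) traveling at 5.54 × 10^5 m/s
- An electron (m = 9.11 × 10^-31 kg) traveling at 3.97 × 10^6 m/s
λ₁/λ₂ = 3.91 × 10^-3

Using λ = h/(mv):

λ₁ = h/(m₁v₁) = 7.16 × 10^-13 m
λ₂ = h/(m₂v₂) = 1.83 × 10^-10 m

Ratio λ₁/λ₂ = (m₂v₂)/(m₁v₁)
         = (9.11 × 10^-31 kg × 3.97 × 10^6 m/s) / (1.67 × 10^-27 kg × 5.54 × 10^5 m/s)
         = 3.91 × 10^-3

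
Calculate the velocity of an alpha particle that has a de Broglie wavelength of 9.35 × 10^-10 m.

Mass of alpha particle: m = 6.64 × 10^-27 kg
1.07 × 10^2 m/s

From the de Broglie relation λ = h/(mv), we solve for v:

v = h/(mλ)
v = (6.626 × 10^-34 J·s) / (6.64 × 10^-27 kg × 9.35 × 10^-10 m)
v = 1.07 × 10^2 m/s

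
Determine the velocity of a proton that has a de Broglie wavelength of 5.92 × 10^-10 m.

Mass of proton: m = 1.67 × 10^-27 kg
6.70 × 10^2 m/s

From the de Broglie relation λ = h/(mv), we solve for v:

v = h/(mλ)
v = (6.626 × 10^-34 J·s) / (1.67 × 10^-27 kg × 5.92 × 10^-10 m)
v = 6.70 × 10^2 m/s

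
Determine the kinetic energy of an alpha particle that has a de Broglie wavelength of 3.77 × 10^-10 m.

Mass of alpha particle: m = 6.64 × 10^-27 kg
2.33 × 10^-22 J (or 1.45 × 10^-3 eV)

From λ = h/√(2mKE), we solve for KE:

λ² = h²/(2mKE)
KE = h²/(2mλ²)
KE = (6.626 × 10^-34 J·s)² / (2 × 6.64 × 10^-27 kg × (3.77 × 10^-10 m)²)
KE = 2.33 × 10^-22 J
KE = 1.45 × 10^-3 eV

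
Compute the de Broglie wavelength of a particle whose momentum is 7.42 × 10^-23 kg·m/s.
8.93 × 10^-12 m

Using the de Broglie relation λ = h/p:

λ = h/p
λ = (6.626 × 10^-34 J·s) / (7.42 × 10^-23 kg·m/s)
λ = 8.93 × 10^-12 m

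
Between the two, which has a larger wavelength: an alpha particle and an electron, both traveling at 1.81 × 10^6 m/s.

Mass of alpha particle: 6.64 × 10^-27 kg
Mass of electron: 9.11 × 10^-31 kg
The electron has the longer wavelength.

Using λ = h/(mv), since both particles have the same velocity, the wavelength depends only on mass.

For alpha particle: λ₁ = h/(m₁v) = 5.51 × 10^-14 m
For electron: λ₂ = h/(m₂v) = 4.02 × 10^-10 m

Since λ ∝ 1/m at constant velocity, the lighter particle has the longer wavelength.

The electron has the longer de Broglie wavelength.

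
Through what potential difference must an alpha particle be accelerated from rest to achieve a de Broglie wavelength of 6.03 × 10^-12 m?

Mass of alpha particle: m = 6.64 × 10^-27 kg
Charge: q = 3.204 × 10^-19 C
2.84 V

From λ = h/√(2mqV), we solve for V:

λ² = h²/(2mqV)
V = h²/(2mqλ²)
V = (6.626 × 10^-34 J·s)² / (2 × 6.64 × 10^-27 kg × 3.204 × 10^-19 C × (6.03 × 10^-12 m)²)
V = 2.84 V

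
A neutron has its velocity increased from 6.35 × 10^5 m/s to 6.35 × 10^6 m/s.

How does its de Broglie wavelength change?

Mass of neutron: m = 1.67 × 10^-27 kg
The wavelength decreases by a factor of 10.

Using λ = h/(mv):

Initial wavelength: λ₁ = h/(mv₁) = 6.25 × 10^-13 m
Final wavelength: λ₂ = h/(mv₂) = 6.25 × 10^-14 m

Since λ ∝ 1/v, when velocity increases by a factor of 10, the wavelength decreases by a factor of 10.

λ₂/λ₁ = v₁/v₂ = 1/10

The wavelength decreases by a factor of 10.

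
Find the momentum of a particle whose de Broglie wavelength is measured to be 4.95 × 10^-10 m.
1.34 × 10^-24 kg·m/s

From the de Broglie relation λ = h/p, we solve for p:

p = h/λ
p = (6.626 × 10^-34 J·s) / (4.95 × 10^-10 m)
p = 1.34 × 10^-24 kg·m/s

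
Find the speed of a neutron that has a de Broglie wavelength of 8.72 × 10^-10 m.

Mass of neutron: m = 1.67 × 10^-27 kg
4.55 × 10^2 m/s

From the de Broglie relation λ = h/(mv), we solve for v:

v = h/(mλ)
v = (6.626 × 10^-34 J·s) / (1.67 × 10^-27 kg × 8.72 × 10^-10 m)
v = 4.55 × 10^2 m/s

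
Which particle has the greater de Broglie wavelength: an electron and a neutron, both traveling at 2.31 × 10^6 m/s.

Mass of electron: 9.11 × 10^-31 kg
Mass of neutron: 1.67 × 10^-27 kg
The electron has the longer wavelength.

Using λ = h/(mv), since both particles have the same velocity, the wavelength depends only on mass.

For electron: λ₁ = h/(m₁v) = 3.15 × 10^-10 m
For neutron: λ₂ = h/(m₂v) = 1.72 × 10^-13 m

Since λ ∝ 1/m at constant velocity, the lighter particle has the longer wavelength.

The electron has the longer de Broglie wavelength.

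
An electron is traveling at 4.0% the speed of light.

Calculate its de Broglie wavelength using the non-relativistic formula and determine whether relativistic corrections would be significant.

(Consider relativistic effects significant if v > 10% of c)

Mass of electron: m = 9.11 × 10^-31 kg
No, relativistic corrections are not needed.

Using the non-relativistic de Broglie formula λ = h/(mv):

v = 4.0% × c = 1.199 × 10^7 m/s

λ = h/(mv)
λ = (6.626 × 10^-34 J·s) / (9.11 × 10^-31 kg × 1.199 × 10^7 m/s)
λ = 6.07 × 10^-11 m

Since v = 4.0% of c < 10% of c, relativistic corrections are NOT significant and this non-relativistic result is a good approximation.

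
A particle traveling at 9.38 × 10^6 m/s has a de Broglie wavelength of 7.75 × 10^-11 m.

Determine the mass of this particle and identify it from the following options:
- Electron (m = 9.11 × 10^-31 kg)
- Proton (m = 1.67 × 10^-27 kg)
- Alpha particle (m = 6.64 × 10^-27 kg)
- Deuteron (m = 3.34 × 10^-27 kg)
The particle is an electron.

From λ = h/(mv), solve for mass:

m = h/(λv)
m = (6.626 × 10^-34 J·s) / (7.75 × 10^-11 m × 9.38 × 10^6 m/s)
m = 9.11 × 10^-31 kg

Comparing with the listed masses, this is closest to an electron.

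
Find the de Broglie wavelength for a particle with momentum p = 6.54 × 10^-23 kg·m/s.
1.01 × 10^-11 m

Using the de Broglie relation λ = h/p:

λ = h/p
λ = (6.626 × 10^-34 J·s) / (6.54 × 10^-23 kg·m/s)
λ = 1.01 × 10^-11 m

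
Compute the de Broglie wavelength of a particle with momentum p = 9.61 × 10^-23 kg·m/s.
6.89 × 10^-12 m

Using the de Broglie relation λ = h/p:

λ = h/p
λ = (6.626 × 10^-34 J·s) / (9.61 × 10^-23 kg·m/s)
λ = 6.89 × 10^-12 m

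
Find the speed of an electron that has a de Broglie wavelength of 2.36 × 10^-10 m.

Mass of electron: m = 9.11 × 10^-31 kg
3.08 × 10^6 m/s

From the de Broglie relation λ = h/(mv), we solve for v:

v = h/(mλ)
v = (6.626 × 10^-34 J·s) / (9.11 × 10^-31 kg × 2.36 × 10^-10 m)
v = 3.08 × 10^6 m/s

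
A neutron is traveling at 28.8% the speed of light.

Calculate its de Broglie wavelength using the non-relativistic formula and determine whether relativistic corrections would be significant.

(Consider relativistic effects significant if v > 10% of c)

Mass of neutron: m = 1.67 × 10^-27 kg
Yes, relativistic corrections are needed.

Using the non-relativistic de Broglie formula λ = h/(mv):

v = 28.8% × c = 8.634 × 10^7 m/s

λ = h/(mv)
λ = (6.626 × 10^-34 J·s) / (1.67 × 10^-27 kg × 8.634 × 10^7 m/s)
λ = 4.60 × 10^-15 m

Since v = 28.8% of c > 10% of c, relativistic corrections ARE significant and the actual wavelength would differ from this non-relativistic estimate.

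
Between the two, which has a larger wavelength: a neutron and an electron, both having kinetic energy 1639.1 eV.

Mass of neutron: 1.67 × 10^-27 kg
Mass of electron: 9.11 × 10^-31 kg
The electron has the longer wavelength.

Using λ = h/√(2mKE):

For neutron: λ₁ = h/√(2m₁KE) = 7.07 × 10^-13 m
For electron: λ₂ = h/√(2m₂KE) = 3.03 × 10^-11 m

Since λ ∝ 1/√m at constant kinetic energy, the lighter particle has the longer wavelength.

The electron has the longer de Broglie wavelength.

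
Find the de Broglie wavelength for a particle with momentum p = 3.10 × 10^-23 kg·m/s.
2.14 × 10^-11 m

Using the de Broglie relation λ = h/p:

λ = h/p
λ = (6.626 × 10^-34 J·s) / (3.10 × 10^-23 kg·m/s)
λ = 2.14 × 10^-11 m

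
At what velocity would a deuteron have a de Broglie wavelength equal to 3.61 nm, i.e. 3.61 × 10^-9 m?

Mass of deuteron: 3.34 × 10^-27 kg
5.50 × 10^1 m/s

From λ = h/(mv), solve for v:

v = h/(mλ)
v = (6.626 × 10^-34 J·s) / (3.34 × 10^-27 kg × 3.61 × 10^-9 m)
v = 5.50 × 10^1 m/s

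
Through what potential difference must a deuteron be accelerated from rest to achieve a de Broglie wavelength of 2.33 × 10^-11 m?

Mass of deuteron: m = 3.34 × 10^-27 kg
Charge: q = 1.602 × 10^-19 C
7.56 × 10^-1 V

From λ = h/√(2mqV), we solve for V:

λ² = h²/(2mqV)
V = h²/(2mqλ²)
V = (6.626 × 10^-34 J·s)² / (2 × 3.34 × 10^-27 kg × 1.602 × 10^-19 C × (2.33 × 10^-11 m)²)
V = 7.56 × 10^-1 V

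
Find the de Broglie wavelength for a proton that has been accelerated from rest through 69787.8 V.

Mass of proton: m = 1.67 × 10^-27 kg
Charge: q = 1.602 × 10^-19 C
1.08 × 10^-13 m

When a particle is accelerated through voltage V, it gains kinetic energy KE = qV.

The de Broglie wavelength is then λ = h/√(2mqV):

λ = h/√(2mqV)
λ = (6.626 × 10^-34 J·s) / √(2 × 1.67 × 10^-27 kg × 1.602 × 10^-19 C × 69787.8 V)
λ = 1.08 × 10^-13 m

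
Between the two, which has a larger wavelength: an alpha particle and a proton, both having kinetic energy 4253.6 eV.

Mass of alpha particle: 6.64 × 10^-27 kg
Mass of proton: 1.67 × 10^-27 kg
The proton has the longer wavelength.

Using λ = h/√(2mKE):

For alpha particle: λ₁ = h/√(2m₁KE) = 2.20 × 10^-13 m
For proton: λ₂ = h/√(2m₂KE) = 4.39 × 10^-13 m

Since λ ∝ 1/√m at constant kinetic energy, the lighter particle has the longer wavelength.

The proton has the longer de Broglie wavelength.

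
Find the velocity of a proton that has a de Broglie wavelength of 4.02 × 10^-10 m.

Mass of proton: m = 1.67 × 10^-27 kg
9.87 × 10^2 m/s

From the de Broglie relation λ = h/(mv), we solve for v:

v = h/(mλ)
v = (6.626 × 10^-34 J·s) / (1.67 × 10^-27 kg × 4.02 × 10^-10 m)
v = 9.87 × 10^2 m/s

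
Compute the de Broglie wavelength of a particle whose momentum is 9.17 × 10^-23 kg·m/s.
7.23 × 10^-12 m

Using the de Broglie relation λ = h/p:

λ = h/p
λ = (6.626 × 10^-34 J·s) / (9.17 × 10^-23 kg·m/s)
λ = 7.23 × 10^-12 m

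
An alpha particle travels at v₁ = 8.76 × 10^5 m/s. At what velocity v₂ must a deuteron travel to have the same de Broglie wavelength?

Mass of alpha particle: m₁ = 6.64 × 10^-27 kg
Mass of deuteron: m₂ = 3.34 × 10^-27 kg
v₂ = 1.74 × 10^6 m/s

For equal de Broglie wavelengths: λ₁ = λ₂

h/(m₁v₁) = h/(m₂v₂)
m₁v₁ = m₂v₂
v₂ = v₁ · (m₁/m₂)

v₂ = 8.76 × 10^5 m/s × (6.64 × 10^-27 kg / 3.34 × 10^-27 kg)
v₂ = 1.74 × 10^6 m/s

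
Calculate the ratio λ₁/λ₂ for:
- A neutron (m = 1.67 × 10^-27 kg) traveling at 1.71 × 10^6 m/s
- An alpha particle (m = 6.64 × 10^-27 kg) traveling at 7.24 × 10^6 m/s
λ₁/λ₂ = 16.8

Using λ = h/(mv):

λ₁ = h/(m₁v₁) = 2.32 × 10^-13 m
λ₂ = h/(m₂v₂) = 1.38 × 10^-14 m

Ratio λ₁/λ₂ = (m₂v₂)/(m₁v₁)
         = (6.64 × 10^-27 kg × 7.24 × 10^6 m/s) / (1.67 × 10^-27 kg × 1.71 × 10^6 m/s)
         = 16.8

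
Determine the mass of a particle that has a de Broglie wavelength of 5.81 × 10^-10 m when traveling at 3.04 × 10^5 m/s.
3.75 × 10^-30 kg

From the de Broglie relation λ = h/(mv), we solve for m:

m = h/(λv)
m = (6.626 × 10^-34 J·s) / (5.81 × 10^-10 m × 3.04 × 10^5 m/s)
m = 3.75 × 10^-30 kg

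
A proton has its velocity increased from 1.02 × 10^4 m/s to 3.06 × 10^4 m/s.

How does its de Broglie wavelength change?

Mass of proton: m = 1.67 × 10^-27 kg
The wavelength decreases by a factor of 3.

Using λ = h/(mv):

Initial wavelength: λ₁ = h/(mv₁) = 3.89 × 10^-11 m
Final wavelength: λ₂ = h/(mv₂) = 1.30 × 10^-11 m

Since λ ∝ 1/v, when velocity increases by a factor of 3, the wavelength decreases by a factor of 3.

λ₂/λ₁ = v₁/v₂ = 1/3

The wavelength decreases by a factor of 3.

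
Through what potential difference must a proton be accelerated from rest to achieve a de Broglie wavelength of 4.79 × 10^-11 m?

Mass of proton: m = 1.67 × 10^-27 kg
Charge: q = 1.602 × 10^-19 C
3.58 × 10^-1 V

From λ = h/√(2mqV), we solve for V:

λ² = h²/(2mqV)
V = h²/(2mqλ²)
V = (6.626 × 10^-34 J·s)² / (2 × 1.67 × 10^-27 kg × 1.602 × 10^-19 C × (4.79 × 10^-11 m)²)
V = 3.58 × 10^-1 V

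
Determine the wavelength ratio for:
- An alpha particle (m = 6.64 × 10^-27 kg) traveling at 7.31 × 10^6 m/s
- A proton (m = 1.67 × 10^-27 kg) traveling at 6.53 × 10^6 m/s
λ₁/λ₂ = 0.225

Using λ = h/(mv):

λ₁ = h/(m₁v₁) = 1.37 × 10^-14 m
λ₂ = h/(m₂v₂) = 6.08 × 10^-14 m

Ratio λ₁/λ₂ = (m₂v₂)/(m₁v₁)
         = (1.67 × 10^-27 kg × 6.53 × 10^6 m/s) / (6.64 × 10^-27 kg × 7.31 × 10^6 m/s)
         = 0.225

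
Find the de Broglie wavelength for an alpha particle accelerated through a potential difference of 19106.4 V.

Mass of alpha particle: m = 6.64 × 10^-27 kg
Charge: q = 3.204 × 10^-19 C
7.35 × 10^-14 m

When a particle is accelerated through voltage V, it gains kinetic energy KE = qV.

The de Broglie wavelength is then λ = h/√(2mqV):

λ = h/√(2mqV)
λ = (6.626 × 10^-34 J·s) / √(2 × 6.64 × 10^-27 kg × 3.204 × 10^-19 C × 19106.4 V)
λ = 7.35 × 10^-14 m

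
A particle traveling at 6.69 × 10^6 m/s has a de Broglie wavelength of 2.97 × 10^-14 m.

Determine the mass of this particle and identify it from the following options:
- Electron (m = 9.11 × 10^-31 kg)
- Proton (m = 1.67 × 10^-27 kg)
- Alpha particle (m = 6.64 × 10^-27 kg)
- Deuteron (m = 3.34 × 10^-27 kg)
The particle is a deuteron.

From λ = h/(mv), solve for mass:

m = h/(λv)
m = (6.626 × 10^-34 J·s) / (2.97 × 10^-14 m × 6.69 × 10^6 m/s)
m = 3.33 × 10^-27 kg

Comparing with the listed masses, this is closest to a deuteron.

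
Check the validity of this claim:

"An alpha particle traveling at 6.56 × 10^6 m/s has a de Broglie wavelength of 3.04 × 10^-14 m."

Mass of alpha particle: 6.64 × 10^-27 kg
False

The claim is incorrect.

Using λ = h/(mv):
λ = (6.626 × 10^-34 J·s) / (6.64 × 10^-27 kg × 6.56 × 10^6 m/s)
λ = 1.52 × 10^-14 m

The actual wavelength differs from the claimed 3.04 × 10^-14 m.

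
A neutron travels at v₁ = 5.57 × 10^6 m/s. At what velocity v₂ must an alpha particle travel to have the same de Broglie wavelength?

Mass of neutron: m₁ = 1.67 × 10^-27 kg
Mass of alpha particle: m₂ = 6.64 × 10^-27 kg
v₂ = 1.40 × 10^6 m/s

For equal de Broglie wavelengths: λ₁ = λ₂

h/(m₁v₁) = h/(m₂v₂)
m₁v₁ = m₂v₂
v₂ = v₁ · (m₁/m₂)

v₂ = 5.57 × 10^6 m/s × (1.67 × 10^-27 kg / 6.64 × 10^-27 kg)
v₂ = 1.40 × 10^6 m/s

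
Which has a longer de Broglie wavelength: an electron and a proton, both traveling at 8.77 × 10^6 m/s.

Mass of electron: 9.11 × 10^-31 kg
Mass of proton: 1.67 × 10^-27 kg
The electron has the longer wavelength.

Using λ = h/(mv), since both particles have the same velocity, the wavelength depends only on mass.

For electron: λ₁ = h/(m₁v) = 8.29 × 10^-11 m
For proton: λ₂ = h/(m₂v) = 4.52 × 10^-14 m

Since λ ∝ 1/m at constant velocity, the lighter particle has the longer wavelength.

The electron has the longer de Broglie wavelength.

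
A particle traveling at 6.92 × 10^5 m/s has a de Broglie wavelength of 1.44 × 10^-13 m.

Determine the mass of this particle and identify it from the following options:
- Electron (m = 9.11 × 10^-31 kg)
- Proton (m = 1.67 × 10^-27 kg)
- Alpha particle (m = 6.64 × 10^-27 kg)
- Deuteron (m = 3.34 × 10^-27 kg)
The particle is an alpha particle.

From λ = h/(mv), solve for mass:

m = h/(λv)
m = (6.626 × 10^-34 J·s) / (1.44 × 10^-13 m × 6.92 × 10^5 m/s)
m = 6.65 × 10^-27 kg

Comparing with the listed masses, this is closest to an alpha particle.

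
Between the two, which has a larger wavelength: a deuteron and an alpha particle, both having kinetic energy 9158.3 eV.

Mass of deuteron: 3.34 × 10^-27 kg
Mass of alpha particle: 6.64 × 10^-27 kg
The deuteron has the longer wavelength.

Using λ = h/√(2mKE):

For deuteron: λ₁ = h/√(2m₁KE) = 2.12 × 10^-13 m
For alpha particle: λ₂ = h/√(2m₂KE) = 1.50 × 10^-13 m

Since λ ∝ 1/√m at constant kinetic energy, the lighter particle has the longer wavelength.

The deuteron has the longer de Broglie wavelength.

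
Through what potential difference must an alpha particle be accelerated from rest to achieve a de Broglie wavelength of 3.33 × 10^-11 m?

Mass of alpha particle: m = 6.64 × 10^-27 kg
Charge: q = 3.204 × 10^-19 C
9.31 × 10^-2 V

From λ = h/√(2mqV), we solve for V:

λ² = h²/(2mqV)
V = h²/(2mqλ²)
V = (6.626 × 10^-34 J·s)² / (2 × 6.64 × 10^-27 kg × 3.204 × 10^-19 C × (3.33 × 10^-11 m)²)
V = 9.31 × 10^-2 V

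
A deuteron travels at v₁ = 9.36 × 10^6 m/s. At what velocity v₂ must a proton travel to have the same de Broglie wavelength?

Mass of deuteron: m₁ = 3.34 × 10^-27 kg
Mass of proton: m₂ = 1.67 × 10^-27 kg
v₂ = 1.87 × 10^7 m/s

For equal de Broglie wavelengths: λ₁ = λ₂

h/(m₁v₁) = h/(m₂v₂)
m₁v₁ = m₂v₂
v₂ = v₁ · (m₁/m₂)

v₂ = 9.36 × 10^6 m/s × (3.34 × 10^-27 kg / 1.67 × 10^-27 kg)
v₂ = 1.87 × 10^7 m/s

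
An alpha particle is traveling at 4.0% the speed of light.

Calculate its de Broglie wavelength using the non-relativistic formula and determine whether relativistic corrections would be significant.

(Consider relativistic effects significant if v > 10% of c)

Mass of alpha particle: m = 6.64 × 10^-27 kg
No, relativistic corrections are not needed.

Using the non-relativistic de Broglie formula λ = h/(mv):

v = 4.0% × c = 1.199 × 10^7 m/s

λ = h/(mv)
λ = (6.626 × 10^-34 J·s) / (6.64 × 10^-27 kg × 1.199 × 10^7 m/s)
λ = 8.32 × 10^-15 m

Since v = 4.0% of c < 10% of c, relativistic corrections are NOT significant and this non-relativistic result is a good approximation.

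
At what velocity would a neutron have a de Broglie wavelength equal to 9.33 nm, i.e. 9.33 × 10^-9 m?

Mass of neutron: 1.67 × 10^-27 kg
4.25 × 10^1 m/s

From λ = h/(mv), solve for v:

v = h/(mλ)
v = (6.626 × 10^-34 J·s) / (1.67 × 10^-27 kg × 9.33 × 10^-9 m)
v = 4.25 × 10^1 m/s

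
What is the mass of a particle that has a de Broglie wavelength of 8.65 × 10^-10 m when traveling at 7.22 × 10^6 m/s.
1.06 × 10^-31 kg

From the de Broglie relation λ = h/(mv), we solve for m:

m = h/(λv)
m = (6.626 × 10^-34 J·s) / (8.65 × 10^-10 m × 7.22 × 10^6 m/s)
m = 1.06 × 10^-31 kg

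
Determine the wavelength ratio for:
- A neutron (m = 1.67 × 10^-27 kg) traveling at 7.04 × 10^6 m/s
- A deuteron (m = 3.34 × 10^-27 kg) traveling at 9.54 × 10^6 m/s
λ₁/λ₂ = 2.71

Using λ = h/(mv):

λ₁ = h/(m₁v₁) = 5.64 × 10^-14 m
λ₂ = h/(m₂v₂) = 2.08 × 10^-14 m

Ratio λ₁/λ₂ = (m₂v₂)/(m₁v₁)
         = (3.34 × 10^-27 kg × 9.54 × 10^6 m/s) / (1.67 × 10^-27 kg × 7.04 × 10^6 m/s)
         = 2.71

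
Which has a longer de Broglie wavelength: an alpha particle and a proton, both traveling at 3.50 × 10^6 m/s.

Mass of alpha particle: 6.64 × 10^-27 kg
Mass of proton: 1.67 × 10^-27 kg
The proton has the longer wavelength.

Using λ = h/(mv), since both particles have the same velocity, the wavelength depends only on mass.

For alpha particle: λ₁ = h/(m₁v) = 2.85 × 10^-14 m
For proton: λ₂ = h/(m₂v) = 1.13 × 10^-13 m

Since λ ∝ 1/m at constant velocity, the lighter particle has the longer wavelength.

The proton has the longer de Broglie wavelength.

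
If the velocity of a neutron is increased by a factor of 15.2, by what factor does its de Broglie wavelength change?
The wavelength decreases by a factor of 15.2.

From λ = h/(mv), the wavelength is inversely proportional to velocity:

λ ∝ 1/v

If v → 15.2v, then λ → λ/15.2

When velocity is increased by a factor of 15.2, the wavelength decreases by a factor of 15.2.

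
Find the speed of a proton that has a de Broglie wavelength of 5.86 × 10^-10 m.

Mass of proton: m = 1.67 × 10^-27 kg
6.77 × 10^2 m/s

From the de Broglie relation λ = h/(mv), we solve for v:

v = h/(mλ)
v = (6.626 × 10^-34 J·s) / (1.67 × 10^-27 kg × 5.86 × 10^-10 m)
v = 6.77 × 10^2 m/s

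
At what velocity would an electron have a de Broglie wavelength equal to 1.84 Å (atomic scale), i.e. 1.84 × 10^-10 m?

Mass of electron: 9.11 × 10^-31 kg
3.95 × 10^6 m/s

From λ = h/(mv), solve for v:

v = h/(mλ)
v = (6.626 × 10^-34 J·s) / (9.11 × 10^-31 kg × 1.84 × 10^-10 m)
v = 3.95 × 10^6 m/s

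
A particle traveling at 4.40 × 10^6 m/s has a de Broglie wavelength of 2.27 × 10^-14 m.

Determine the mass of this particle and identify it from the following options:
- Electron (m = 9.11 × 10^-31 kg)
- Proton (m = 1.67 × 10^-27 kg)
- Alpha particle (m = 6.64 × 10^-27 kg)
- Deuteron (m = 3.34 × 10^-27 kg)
The particle is an alpha particle.

From λ = h/(mv), solve for mass:

m = h/(λv)
m = (6.626 × 10^-34 J·s) / (2.27 × 10^-14 m × 4.40 × 10^6 m/s)
m = 6.63 × 10^-27 kg

Comparing with the listed masses, this is closest to an alpha particle.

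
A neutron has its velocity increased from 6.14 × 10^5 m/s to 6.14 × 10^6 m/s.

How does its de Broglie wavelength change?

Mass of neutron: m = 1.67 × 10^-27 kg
The wavelength decreases by a factor of 10.

Using λ = h/(mv):

Initial wavelength: λ₁ = h/(mv₁) = 6.46 × 10^-13 m
Final wavelength: λ₂ = h/(mv₂) = 6.46 × 10^-14 m

Since λ ∝ 1/v, when velocity increases by a factor of 10, the wavelength decreases by a factor of 10.

λ₂/λ₁ = v₁/v₂ = 1/10

The wavelength decreases by a factor of 10.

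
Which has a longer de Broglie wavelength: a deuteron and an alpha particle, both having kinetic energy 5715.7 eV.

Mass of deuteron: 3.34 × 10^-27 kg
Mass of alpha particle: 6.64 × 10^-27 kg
The deuteron has the longer wavelength.

Using λ = h/√(2mKE):

For deuteron: λ₁ = h/√(2m₁KE) = 2.68 × 10^-13 m
For alpha particle: λ₂ = h/√(2m₂KE) = 1.90 × 10^-13 m

Since λ ∝ 1/√m at constant kinetic energy, the lighter particle has the longer wavelength.

The deuteron has the longer de Broglie wavelength.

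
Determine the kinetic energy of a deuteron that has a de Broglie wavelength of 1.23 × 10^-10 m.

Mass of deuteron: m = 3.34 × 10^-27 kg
4.34 × 10^-21 J (or 0.0271 eV)

From λ = h/√(2mKE), we solve for KE:

λ² = h²/(2mKE)
KE = h²/(2mλ²)
KE = (6.626 × 10^-34 J·s)² / (2 × 3.34 × 10^-27 kg × (1.23 × 10^-10 m)²)
KE = 4.34 × 10^-21 J
KE = 0.0271 eV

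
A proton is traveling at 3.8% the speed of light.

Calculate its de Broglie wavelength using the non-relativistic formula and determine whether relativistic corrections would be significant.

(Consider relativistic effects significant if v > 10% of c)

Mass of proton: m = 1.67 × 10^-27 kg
No, relativistic corrections are not needed.

Using the non-relativistic de Broglie formula λ = h/(mv):

v = 3.8% × c = 1.139 × 10^7 m/s

λ = h/(mv)
λ = (6.626 × 10^-34 J·s) / (1.67 × 10^-27 kg × 1.139 × 10^7 m/s)
λ = 3.48 × 10^-14 m

Since v = 3.8% of c < 10% of c, relativistic corrections are NOT significant and this non-relativistic result is a good approximation.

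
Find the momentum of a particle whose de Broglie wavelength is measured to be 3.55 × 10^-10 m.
1.87 × 10^-24 kg·m/s

From the de Broglie relation λ = h/p, we solve for p:

p = h/λ
p = (6.626 × 10^-34 J·s) / (3.55 × 10^-10 m)
p = 1.87 × 10^-24 kg·m/s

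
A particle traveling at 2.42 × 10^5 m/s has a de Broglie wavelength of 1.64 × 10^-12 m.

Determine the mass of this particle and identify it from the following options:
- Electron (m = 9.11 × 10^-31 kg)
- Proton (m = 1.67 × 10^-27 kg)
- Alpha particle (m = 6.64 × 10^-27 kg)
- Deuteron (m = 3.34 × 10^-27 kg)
The particle is a proton.

From λ = h/(mv), solve for mass:

m = h/(λv)
m = (6.626 × 10^-34 J·s) / (1.64 × 10^-12 m × 2.42 × 10^5 m/s)
m = 1.67 × 10^-27 kg

Comparing with the listed masses, this is closest to a proton.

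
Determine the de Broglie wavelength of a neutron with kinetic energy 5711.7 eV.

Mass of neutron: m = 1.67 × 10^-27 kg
3.79 × 10^-13 m

Using λ = h/√(2mKE):

First convert KE to Joules: KE = 5711.7 eV = 9.151 × 10^-16 J

λ = h/√(2mKE)
λ = (6.626 × 10^-34 J·s) / √(2 × 1.67 × 10^-27 kg × 9.151 × 10^-16 J)
λ = 3.79 × 10^-13 m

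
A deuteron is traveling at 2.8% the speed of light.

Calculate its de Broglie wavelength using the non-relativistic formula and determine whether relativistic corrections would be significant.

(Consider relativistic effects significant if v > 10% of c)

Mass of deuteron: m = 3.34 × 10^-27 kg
No, relativistic corrections are not needed.

Using the non-relativistic de Broglie formula λ = h/(mv):

v = 2.8% × c = 8.394 × 10^6 m/s

λ = h/(mv)
λ = (6.626 × 10^-34 J·s) / (3.34 × 10^-27 kg × 8.394 × 10^6 m/s)
λ = 2.36 × 10^-14 m

Since v = 2.8% of c < 10% of c, relativistic corrections are NOT significant and this non-relativistic result is a good approximation.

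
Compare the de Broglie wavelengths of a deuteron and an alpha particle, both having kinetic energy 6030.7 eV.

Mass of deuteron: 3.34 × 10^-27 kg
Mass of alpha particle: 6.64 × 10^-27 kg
The deuteron has the longer wavelength.

Using λ = h/√(2mKE):

For deuteron: λ₁ = h/√(2m₁KE) = 2.61 × 10^-13 m
For alpha particle: λ₂ = h/√(2m₂KE) = 1.85 × 10^-13 m

Since λ ∝ 1/√m at constant kinetic energy, the lighter particle has the longer wavelength.

The deuteron has the longer de Broglie wavelength.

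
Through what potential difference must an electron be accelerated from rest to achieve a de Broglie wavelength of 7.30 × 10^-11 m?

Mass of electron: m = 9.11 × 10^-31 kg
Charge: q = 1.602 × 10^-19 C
282 V

From λ = h/√(2mqV), we solve for V:

λ² = h²/(2mqV)
V = h²/(2mqλ²)
V = (6.626 × 10^-34 J·s)² / (2 × 9.11 × 10^-31 kg × 1.602 × 10^-19 C × (7.30 × 10^-11 m)²)
V = 282 V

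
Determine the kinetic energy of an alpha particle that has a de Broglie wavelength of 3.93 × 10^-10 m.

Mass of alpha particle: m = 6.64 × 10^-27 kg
2.14 × 10^-22 J (or 1.34 × 10^-3 eV)

From λ = h/√(2mKE), we solve for KE:

λ² = h²/(2mKE)
KE = h²/(2mλ²)
KE = (6.626 × 10^-34 J·s)² / (2 × 6.64 × 10^-27 kg × (3.93 × 10^-10 m)²)
KE = 2.14 × 10^-22 J
KE = 1.34 × 10^-3 eV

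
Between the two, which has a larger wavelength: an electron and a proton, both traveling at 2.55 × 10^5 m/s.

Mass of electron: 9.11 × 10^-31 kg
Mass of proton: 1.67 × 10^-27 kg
The electron has the longer wavelength.

Using λ = h/(mv), since both particles have the same velocity, the wavelength depends only on mass.

For electron: λ₁ = h/(m₁v) = 2.85 × 10^-9 m
For proton: λ₂ = h/(m₂v) = 1.56 × 10^-12 m

Since λ ∝ 1/m at constant velocity, the lighter particle has the longer wavelength.

The electron has the longer de Broglie wavelength.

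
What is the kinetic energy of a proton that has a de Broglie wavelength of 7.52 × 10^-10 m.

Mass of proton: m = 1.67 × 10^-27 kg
2.32 × 10^-22 J (or 1.45 × 10^-3 eV)

From λ = h/√(2mKE), we solve for KE:

λ² = h²/(2mKE)
KE = h²/(2mλ²)
KE = (6.626 × 10^-34 J·s)² / (2 × 1.67 × 10^-27 kg × (7.52 × 10^-10 m)²)
KE = 2.32 × 10^-22 J
KE = 1.45 × 10^-3 eV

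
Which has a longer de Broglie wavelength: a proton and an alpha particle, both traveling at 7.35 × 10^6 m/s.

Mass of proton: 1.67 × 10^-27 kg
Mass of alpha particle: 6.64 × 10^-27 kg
The proton has the longer wavelength.

Using λ = h/(mv), since both particles have the same velocity, the wavelength depends only on mass.

For proton: λ₁ = h/(m₁v) = 5.40 × 10^-14 m
For alpha particle: λ₂ = h/(m₂v) = 1.36 × 10^-14 m

Since λ ∝ 1/m at constant velocity, the lighter particle has the longer wavelength.

The proton has the longer de Broglie wavelength.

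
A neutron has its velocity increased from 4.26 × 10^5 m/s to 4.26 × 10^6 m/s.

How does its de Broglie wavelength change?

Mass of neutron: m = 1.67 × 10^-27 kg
The wavelength decreases by a factor of 10.

Using λ = h/(mv):

Initial wavelength: λ₁ = h/(mv₁) = 9.31 × 10^-13 m
Final wavelength: λ₂ = h/(mv₂) = 9.31 × 10^-14 m

Since λ ∝ 1/v, when velocity increases by a factor of 10, the wavelength decreases by a factor of 10.

λ₂/λ₁ = v₁/v₂ = 1/10

The wavelength decreases by a factor of 10.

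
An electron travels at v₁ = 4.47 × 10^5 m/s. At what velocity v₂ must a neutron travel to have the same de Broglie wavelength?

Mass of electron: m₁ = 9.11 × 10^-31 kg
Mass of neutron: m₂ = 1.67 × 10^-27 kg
v₂ = 2.44 × 10^2 m/s

For equal de Broglie wavelengths: λ₁ = λ₂

h/(m₁v₁) = h/(m₂v₂)
m₁v₁ = m₂v₂
v₂ = v₁ · (m₁/m₂)

v₂ = 4.47 × 10^5 m/s × (9.11 × 10^-31 kg / 1.67 × 10^-27 kg)
v₂ = 2.44 × 10^2 m/s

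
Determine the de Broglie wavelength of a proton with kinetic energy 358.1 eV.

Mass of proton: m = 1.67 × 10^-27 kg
1.51 × 10^-12 m

Using λ = h/√(2mKE):

First convert KE to Joules: KE = 358.1 eV = 5.737 × 10^-17 J

λ = h/√(2mKE)
λ = (6.626 × 10^-34 J·s) / √(2 × 1.67 × 10^-27 kg × 5.737 × 10^-17 J)
λ = 1.51 × 10^-12 m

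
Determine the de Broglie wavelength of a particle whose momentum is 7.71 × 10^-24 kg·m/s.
8.59 × 10^-11 m

Using the de Broglie relation λ = h/p:

λ = h/p
λ = (6.626 × 10^-34 J·s) / (7.71 × 10^-24 kg·m/s)
λ = 8.59 × 10^-11 m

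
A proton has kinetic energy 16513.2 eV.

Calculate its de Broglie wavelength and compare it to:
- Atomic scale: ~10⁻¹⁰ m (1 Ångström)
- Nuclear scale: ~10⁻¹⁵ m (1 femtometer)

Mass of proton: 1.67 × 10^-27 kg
λ = 2.23 × 10^-13 m, which is between nuclear and atomic scales.

Using λ = h/√(2mKE):

KE = 16513.2 eV = 2.646 × 10^-15 J

λ = h/√(2mKE)
λ = (6.626 × 10^-34 J·s) / √(2 × 1.67 × 10^-27 kg × 2.646 × 10^-15 J)
λ = 2.23 × 10^-13 m

Comparison:
- Atomic scale (10⁻¹⁰ m): λ is 0.0022× this size
- Nuclear scale (10⁻¹⁵ m): λ is 2.2e+02× this size

The wavelength is between nuclear and atomic scales.

This wavelength is appropriate for probing atomic structure but too large for nuclear physics experiments.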